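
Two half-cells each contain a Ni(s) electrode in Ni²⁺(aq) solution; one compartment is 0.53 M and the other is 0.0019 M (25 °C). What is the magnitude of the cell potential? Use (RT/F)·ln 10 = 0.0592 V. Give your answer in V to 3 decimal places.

0.072 V

For a concentration cell E°cell = 0, since both electrodes use the same couple.
The compartment with the higher Ni²⁺(aq) concentration (0.53 M) acts as the cathode; ions are reduced there and produced at the dilute (0.0019 M) anode.
With n = 2, Ecell = −(0.0592/2)·log([dilute]/[conc]) = −(0.0592/2)·log(0.0019/0.53) = +0.072 V.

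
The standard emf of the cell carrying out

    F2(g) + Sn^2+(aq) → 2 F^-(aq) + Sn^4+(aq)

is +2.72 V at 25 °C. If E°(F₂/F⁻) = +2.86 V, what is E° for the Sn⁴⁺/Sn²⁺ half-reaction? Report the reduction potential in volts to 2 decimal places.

In the reaction as written the F₂/F⁻ couple is reduced (cathode) and Sn⁴⁺/Sn²⁺ is oxidized (anode), so E°cell = E°(F₂/F⁻) − E°(Sn⁴⁺/Sn²⁺).
E°(Sn⁴⁺/Sn²⁺) = E°(cathode) − E°cell = +2.86 − (+2.72) = +0.14 V.

+0.14 V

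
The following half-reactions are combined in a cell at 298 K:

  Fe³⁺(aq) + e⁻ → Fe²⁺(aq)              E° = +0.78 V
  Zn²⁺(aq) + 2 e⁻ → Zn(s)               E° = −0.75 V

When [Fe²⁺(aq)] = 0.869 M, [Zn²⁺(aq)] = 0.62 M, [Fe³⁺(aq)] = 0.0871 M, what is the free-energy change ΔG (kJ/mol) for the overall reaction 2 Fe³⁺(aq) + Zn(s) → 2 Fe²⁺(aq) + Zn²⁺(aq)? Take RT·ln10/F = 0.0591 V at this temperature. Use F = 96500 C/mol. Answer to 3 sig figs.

−285 kJ/mol

E°cell = +0.78 − (−0.75) = +1.53 V; the balanced reaction transfers n = 2 electrons.
The reaction quotient is ([Fe²⁺(aq)]^2·[Zn²⁺(aq)]) / [Fe³⁺(aq)]^2 = 61.7; by Nernst, E = +1.53 − (0.0591/2)(1.790) = +1.4771 V.
Then ΔG = −nFE = −2 × 96500 × +1.4771 J/mol = −285 kJ/mol.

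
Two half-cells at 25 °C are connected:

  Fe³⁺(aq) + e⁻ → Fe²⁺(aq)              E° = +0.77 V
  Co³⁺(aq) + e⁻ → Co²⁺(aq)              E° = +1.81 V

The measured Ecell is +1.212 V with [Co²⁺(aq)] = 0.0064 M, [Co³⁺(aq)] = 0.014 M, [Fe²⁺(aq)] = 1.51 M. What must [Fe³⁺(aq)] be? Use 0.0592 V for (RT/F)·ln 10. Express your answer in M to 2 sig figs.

Co³⁺/Co²⁺ is the cathode (higher E°); E°cell = +1.81 − (+0.77) = +1.04 V with n = 1.
From the Nernst equation, log Q = n(E° − E)/0.0592 = 1·(+1.04 − (+1.212))/0.0592 = −2.905.
For Co³⁺(aq) + Fe²⁺(aq) → Co²⁺(aq) + Fe³⁺(aq), the reaction quotient is Q = ([Co²⁺(aq)]·[Fe³⁺(aq)]) / ([Co³⁺(aq)]·[Fe²⁺(aq)]).
Isolating [Fe³⁺(aq)] in Q = 10^{−2.905} yields log [Fe³⁺(aq)] = −2.386, i.e. 0.0041 M.

0.0041 M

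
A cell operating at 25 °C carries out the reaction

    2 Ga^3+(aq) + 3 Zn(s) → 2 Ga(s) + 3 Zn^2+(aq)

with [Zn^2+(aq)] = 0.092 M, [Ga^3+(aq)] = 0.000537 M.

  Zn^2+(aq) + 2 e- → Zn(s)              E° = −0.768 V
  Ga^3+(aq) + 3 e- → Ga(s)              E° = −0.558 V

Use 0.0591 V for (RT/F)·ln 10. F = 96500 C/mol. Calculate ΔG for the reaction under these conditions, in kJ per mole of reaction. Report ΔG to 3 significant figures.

E°cell = −0.558 − (−0.768) = +0.210 V; the balanced reaction transfers n = 6 electrons.
Q = [Zn^2+(aq)]^3 / [Ga^3+(aq)]^2 = 2.7×10^3, so log Q = 3.431 and E = +0.210 − (0.0591/6)(3.431) = +0.1762 V.
Then ΔG = −nFE = −6 × 96500 × +0.1762 J/mol = −102 kJ/mol.

−102 kJ/mol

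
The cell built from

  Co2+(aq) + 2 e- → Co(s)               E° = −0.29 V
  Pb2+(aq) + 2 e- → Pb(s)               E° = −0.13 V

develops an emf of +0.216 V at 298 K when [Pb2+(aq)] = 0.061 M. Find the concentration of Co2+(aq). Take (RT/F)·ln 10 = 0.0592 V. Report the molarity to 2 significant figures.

0.00078 M

The Pb²⁺/Pb couple has the larger reduction potential, so it is the cathode: E°cell = −0.13 − (−0.29) = +0.16 V and n = 2.
Rearranging E = E° − (0.0592/n)·log Q gives log Q = 2(+0.16 − (+0.216))/0.0592 = −1.892.
Balancing electrons gives Pb2+(aq) + Co(s) → Pb(s) + Co2+(aq); thus Q = [Co2+(aq)] / [Pb2+(aq)].
Isolating [Co2+(aq)] in Q = 10^{−1.892} yields log [Co2+(aq)] = −3.107, i.e. 0.00078 M.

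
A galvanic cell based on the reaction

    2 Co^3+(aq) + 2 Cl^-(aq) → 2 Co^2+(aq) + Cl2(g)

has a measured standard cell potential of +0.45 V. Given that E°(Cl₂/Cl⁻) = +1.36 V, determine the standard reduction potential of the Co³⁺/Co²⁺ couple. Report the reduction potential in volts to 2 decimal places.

In the reaction as written the Co³⁺/Co²⁺ couple is reduced (cathode) and Cl₂/Cl⁻ is oxidized (anode), so E°cell = E°(Co³⁺/Co²⁺) − E°(Cl₂/Cl⁻).
E°(Co³⁺/Co²⁺) = E°cell + E°(anode) = +0.45 + (+1.36) = +1.81 V.

+1.81 V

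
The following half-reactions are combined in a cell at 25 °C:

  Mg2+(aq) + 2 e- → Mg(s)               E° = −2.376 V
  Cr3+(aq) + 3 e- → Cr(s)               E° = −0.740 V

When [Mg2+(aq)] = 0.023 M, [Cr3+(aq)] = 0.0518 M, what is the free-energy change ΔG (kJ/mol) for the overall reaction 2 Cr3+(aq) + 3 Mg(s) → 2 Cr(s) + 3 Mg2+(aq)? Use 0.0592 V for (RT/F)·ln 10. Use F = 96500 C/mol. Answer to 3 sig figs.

−961 kJ/mol

The standard cell potential is −0.740 − (−2.376) = +1.636 V, with n = 6 electrons in the balanced equation.
Q = [Mg2+(aq)]^3 / [Cr3+(aq)]^2 = 0.00453, so log Q = −2.343 and E = +1.636 − (0.0592/6)(−2.343) = +1.6591 V.
Then ΔG = −nFE = −6 × 96500 × +1.6591 J/mol = −961 kJ/mol.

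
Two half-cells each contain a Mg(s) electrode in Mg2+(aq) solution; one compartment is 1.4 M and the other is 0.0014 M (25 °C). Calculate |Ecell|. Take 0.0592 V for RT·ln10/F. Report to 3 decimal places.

For a concentration cell E°cell = 0, since both electrodes use the same couple.
The compartment with the higher Mg2+(aq) concentration (1.4 M) acts as the cathode; ions are reduced there and produced at the dilute (0.0014 M) anode.
With n = 2, Ecell = −(0.0592/2)·log([dilute]/[conc]) = −(0.0592/2)·log(0.0014/1.4) = +0.089 V.

0.089 V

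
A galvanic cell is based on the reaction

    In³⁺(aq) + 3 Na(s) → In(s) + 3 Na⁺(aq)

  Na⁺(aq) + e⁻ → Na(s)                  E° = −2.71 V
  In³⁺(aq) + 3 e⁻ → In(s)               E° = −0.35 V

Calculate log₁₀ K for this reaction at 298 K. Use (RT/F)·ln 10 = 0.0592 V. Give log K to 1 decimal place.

The In³⁺/In couple is reduced (cathode); E°cell = −0.35 − (−2.71) = +2.36 V with n = 3.
At equilibrium E = 0, so log K = nE°cell / 0.0592 = (3)(+2.36) / 0.0592 = 119.6.

log K = 119.6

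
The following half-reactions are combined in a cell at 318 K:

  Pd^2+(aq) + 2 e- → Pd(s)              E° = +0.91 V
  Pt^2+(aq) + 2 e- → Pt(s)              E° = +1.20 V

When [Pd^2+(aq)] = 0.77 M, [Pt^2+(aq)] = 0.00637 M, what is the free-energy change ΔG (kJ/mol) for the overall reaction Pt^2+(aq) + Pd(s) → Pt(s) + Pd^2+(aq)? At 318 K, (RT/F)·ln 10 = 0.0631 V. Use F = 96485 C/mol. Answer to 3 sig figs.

E°cell = +1.20 − (+0.91) = +0.29 V; the balanced reaction transfers n = 2 electrons.
Here Q = [Pd^2+(aq)] / [Pt^2+(aq)] = 121 (log Q = 2.082), giving E = +0.29 − (0.0631/2)·(2.082) = +0.2243 V.
ΔG = −nFE = −(2)(96485)(+0.2243) J/mol = −43.3 kJ/mol.

−43.3 kJ/mol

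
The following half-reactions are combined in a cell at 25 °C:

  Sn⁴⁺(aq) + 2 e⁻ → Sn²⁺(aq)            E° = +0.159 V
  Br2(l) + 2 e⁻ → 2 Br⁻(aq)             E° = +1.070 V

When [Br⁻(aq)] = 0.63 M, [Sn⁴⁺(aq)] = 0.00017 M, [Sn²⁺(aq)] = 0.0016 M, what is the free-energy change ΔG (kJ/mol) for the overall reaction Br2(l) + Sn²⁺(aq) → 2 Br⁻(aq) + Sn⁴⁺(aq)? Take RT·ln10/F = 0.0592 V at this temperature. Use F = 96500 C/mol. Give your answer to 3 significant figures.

−184 kJ/mol

With Br₂/Br⁻ reduced at the cathode, E°cell = +1.070 − (+0.159) = +0.911 V and n = 2.
Here Q = ([Br⁻(aq)]^2·[Sn⁴⁺(aq)]) / [Sn²⁺(aq)] = 0.0422 (log Q = −1.375), giving E = +0.911 − (0.0592/2)·(−1.375) = +0.9517 V.
Finally ΔG = −nFE = −(2)(96500 C/mol)(+0.9517 V) = −184 kJ/mol.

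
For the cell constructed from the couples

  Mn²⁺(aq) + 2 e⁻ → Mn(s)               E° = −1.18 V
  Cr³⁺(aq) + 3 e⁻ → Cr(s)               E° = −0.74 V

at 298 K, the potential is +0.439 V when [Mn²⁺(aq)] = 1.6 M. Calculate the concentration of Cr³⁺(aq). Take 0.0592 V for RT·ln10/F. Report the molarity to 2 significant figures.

The Cr³⁺/Cr couple has the larger reduction potential, so it is the cathode: E°cell = −0.74 − (−1.18) = +0.44 V and n = 6.
Rearranging E = E° − (0.0592/n)·log Q gives log Q = 6(+0.44 − (+0.439))/0.0592 = 0.101.
Balancing electrons gives 2 Cr³⁺(aq) + 3 Mn(s) → 2 Cr(s) + 3 Mn²⁺(aq); thus Q = [Mn²⁺(aq)]^3 / [Cr³⁺(aq)]^2.
Substituting the known concentrations and solving, log [Cr³⁺(aq)] = 0.256 and [Cr³⁺(aq)] = 1.8 M.

1.8 M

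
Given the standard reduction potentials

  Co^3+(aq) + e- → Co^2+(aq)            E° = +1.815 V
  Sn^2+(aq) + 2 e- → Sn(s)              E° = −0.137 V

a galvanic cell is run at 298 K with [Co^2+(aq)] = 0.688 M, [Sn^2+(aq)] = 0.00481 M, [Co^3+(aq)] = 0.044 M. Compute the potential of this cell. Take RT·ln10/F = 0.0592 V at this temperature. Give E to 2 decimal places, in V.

+1.95 V

Co³⁺/Co²⁺ is reduced (cathode, E° = +1.815 V) and Sn²⁺/Sn is oxidized (anode).
E°cell = +1.815 − (−0.137) = +1.952 V, with n = 2 electrons transferred.
The balanced reaction is 2 Co^3+(aq) + Sn(s) → 2 Co^2+(aq) + Sn^2+(aq), so Q = ([Co^2+(aq)]^2·[Sn^2+(aq)]) / [Co^3+(aq)]^2 = 1.18 and log Q = 0.070.
By the Nernst equation, E = +1.952 − (0.0592/2)·(0.070) = +1.95 V.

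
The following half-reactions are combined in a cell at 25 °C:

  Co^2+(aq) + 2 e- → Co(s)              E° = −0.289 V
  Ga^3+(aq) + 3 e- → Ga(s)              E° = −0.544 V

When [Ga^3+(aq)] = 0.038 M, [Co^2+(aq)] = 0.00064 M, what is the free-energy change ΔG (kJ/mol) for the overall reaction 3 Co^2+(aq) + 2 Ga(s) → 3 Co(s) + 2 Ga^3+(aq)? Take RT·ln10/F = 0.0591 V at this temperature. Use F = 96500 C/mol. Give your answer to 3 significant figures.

−109 kJ/mol

The standard cell potential is −0.289 − (−0.544) = +0.255 V, with n = 6 electrons in the balanced equation.
Here Q = [Ga^3+(aq)]^2 / [Co^2+(aq)]^3 = 5.51×10^6 (log Q = 6.741), giving E = +0.255 − (0.0591/6)·(6.741) = +0.1886 V.
Then ΔG = −nFE = −6 × 96500 × +0.1886 J/mol = −109 kJ/mol.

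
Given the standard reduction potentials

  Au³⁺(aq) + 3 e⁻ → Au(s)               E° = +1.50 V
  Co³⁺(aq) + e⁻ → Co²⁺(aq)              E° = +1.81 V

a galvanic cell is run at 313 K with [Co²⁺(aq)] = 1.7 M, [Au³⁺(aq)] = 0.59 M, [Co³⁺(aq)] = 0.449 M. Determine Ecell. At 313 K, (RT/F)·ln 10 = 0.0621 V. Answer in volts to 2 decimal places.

Since E°(Co³⁺/Co²⁺) > E°(Au³⁺/Au), Co³⁺/Co²⁺ serves as the cathode.
The standard potential is +1.81 − (+1.50) = +0.31 V and the balanced reaction transfers n = 3 electrons.
For the overall reaction 3 Co³⁺(aq) + Au(s) → 3 Co²⁺(aq) + Au³⁺(aq), Q = ([Co²⁺(aq)]^3·[Au³⁺(aq)]) / [Co³⁺(aq)]^3 = 32, giving log Q = 1.505.
E = E° − (0.0621/n)·log Q = +0.31 − (0.0621/3)(1.505) = +0.28 V.

+0.28 V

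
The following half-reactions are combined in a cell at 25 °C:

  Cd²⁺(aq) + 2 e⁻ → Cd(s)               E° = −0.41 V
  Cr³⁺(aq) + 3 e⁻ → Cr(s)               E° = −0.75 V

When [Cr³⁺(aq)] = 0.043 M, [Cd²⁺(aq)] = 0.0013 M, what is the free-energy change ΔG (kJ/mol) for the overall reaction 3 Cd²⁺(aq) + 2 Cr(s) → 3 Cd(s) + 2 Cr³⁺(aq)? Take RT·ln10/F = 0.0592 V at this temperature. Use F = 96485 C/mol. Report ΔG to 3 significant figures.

E°cell = −0.41 − (−0.75) = +0.34 V; the balanced reaction transfers n = 6 electrons.
The reaction quotient is [Cr³⁺(aq)]^2 / [Cd²⁺(aq)]^3 = 8.42×10^5; by Nernst, E = +0.34 − (0.0592/6)(5.925) = +0.2815 V.
Then ΔG = −nFE = −6 × 96485 × +0.2815 J/mol = −163 kJ/mol.

−163 kJ/mol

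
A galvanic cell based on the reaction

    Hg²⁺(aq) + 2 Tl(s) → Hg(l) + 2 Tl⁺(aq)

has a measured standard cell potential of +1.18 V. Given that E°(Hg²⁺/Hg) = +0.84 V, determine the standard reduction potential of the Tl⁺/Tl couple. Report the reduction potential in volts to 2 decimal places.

−0.34 V

In the reaction as written the Hg²⁺/Hg couple is reduced (cathode) and Tl⁺/Tl is oxidized (anode), so E°cell = E°(Hg²⁺/Hg) − E°(Tl⁺/Tl).
E°(Tl⁺/Tl) = E°(cathode) − E°cell = +0.84 − (+1.18) = −0.34 V.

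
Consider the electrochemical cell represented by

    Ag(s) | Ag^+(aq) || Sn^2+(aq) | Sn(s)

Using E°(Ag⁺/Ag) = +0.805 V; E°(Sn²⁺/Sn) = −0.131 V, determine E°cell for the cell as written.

By convention the left-hand electrode in cell notation is the anode (oxidation) and the right-hand electrode is the cathode (reduction).
E°cell = E°(right) − E°(left) = −0.131 − (+0.805) = −0.936 V.
The negative sign shows that, as written, the cell would require an external voltage to drive the reaction.

−0.936 V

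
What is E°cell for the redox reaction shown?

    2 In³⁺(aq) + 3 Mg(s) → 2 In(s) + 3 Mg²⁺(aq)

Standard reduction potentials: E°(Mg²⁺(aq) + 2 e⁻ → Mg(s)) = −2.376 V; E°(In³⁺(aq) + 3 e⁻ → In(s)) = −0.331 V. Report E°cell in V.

+2.045 V

In the reaction as written, In³⁺(aq) is reduced (cathode) and Mg²⁺(aq) is produced by oxidation at the anode.
E°cell = E°(cathode) − E°(anode) = −0.331 − (−2.376) = +2.045 V.
The positive value indicates the reaction is spontaneous as written.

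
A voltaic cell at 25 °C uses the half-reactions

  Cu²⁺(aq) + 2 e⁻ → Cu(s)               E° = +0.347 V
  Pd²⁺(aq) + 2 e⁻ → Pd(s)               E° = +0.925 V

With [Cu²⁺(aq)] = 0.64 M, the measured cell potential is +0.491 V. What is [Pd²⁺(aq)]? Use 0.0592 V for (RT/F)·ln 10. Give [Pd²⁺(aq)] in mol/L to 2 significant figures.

0.00074 M

The Pd²⁺/Pd couple has the larger reduction potential, so it is the cathode: E°cell = +0.925 − (+0.347) = +0.578 V and n = 2.
Since E = E° − (0.0592/n)·log Q, log Q = n(E° − E)/0.0592 = 2.939.
Balancing electrons gives Pd²⁺(aq) + Cu(s) → Pd(s) + Cu²⁺(aq); thus Q = [Cu²⁺(aq)] / [Pd²⁺(aq)].
Isolating [Pd²⁺(aq)] in Q = 10^{2.939} yields log [Pd²⁺(aq)] = −3.133, i.e. 0.00074 M.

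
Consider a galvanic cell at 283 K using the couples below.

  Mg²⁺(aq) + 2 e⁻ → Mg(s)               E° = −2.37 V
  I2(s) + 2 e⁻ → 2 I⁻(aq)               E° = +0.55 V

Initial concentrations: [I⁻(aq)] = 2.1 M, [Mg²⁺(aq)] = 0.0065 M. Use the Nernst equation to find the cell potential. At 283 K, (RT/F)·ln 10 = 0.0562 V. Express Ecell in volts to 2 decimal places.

Since E°(I₂/I⁻) > E°(Mg²⁺/Mg), I₂/I⁻ serves as the cathode.
The standard potential is +0.55 − (−2.37) = +2.92 V and the balanced reaction transfers n = 2 electrons.
Balancing gives I2(s) + Mg(s) → 2 I⁻(aq) + Mg²⁺(aq); hence Q = [I⁻(aq)]^2·[Mg²⁺(aq)] = 0.0287 (log Q = −1.543).
Applying E = E° − (RT ln10/nF)·log Q gives +2.92 − (0.0562/2)(−1.543) = +2.96 V.

+2.96 V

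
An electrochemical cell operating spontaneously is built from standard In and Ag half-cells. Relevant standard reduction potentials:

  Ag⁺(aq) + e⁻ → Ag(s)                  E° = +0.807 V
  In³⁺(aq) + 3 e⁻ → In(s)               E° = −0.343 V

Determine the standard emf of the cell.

The Ag⁺/Ag couple has the higher E°, so Ag ion is reduced (cathode) and In is oxidized (anode).
E°cell = E°(cathode) − E°(anode) = +0.807 − (−0.343) = +1.150 V.

+1.150 V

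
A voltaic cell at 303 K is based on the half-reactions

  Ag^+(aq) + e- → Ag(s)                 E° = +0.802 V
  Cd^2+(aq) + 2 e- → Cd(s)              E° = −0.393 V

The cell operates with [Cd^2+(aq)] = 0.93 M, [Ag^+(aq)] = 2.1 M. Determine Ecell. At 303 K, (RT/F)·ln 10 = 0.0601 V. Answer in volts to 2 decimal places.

Since E°(Ag⁺/Ag) > E°(Cd²⁺/Cd), Ag⁺/Ag serves as the cathode.
E°cell = +0.802 − (−0.393) = +1.195 V, with n = 2 electrons transferred.
Balancing gives 2 Ag^+(aq) + Cd(s) → 2 Ag(s) + Cd^2+(aq); hence Q = [Cd^2+(aq)] / [Ag^+(aq)]^2 = 0.211 (log Q = −0.676).
Applying E = E° − (RT ln10/nF)·log Q gives +1.195 − (0.0601/2)(−0.676) = +1.22 V.

+1.22 V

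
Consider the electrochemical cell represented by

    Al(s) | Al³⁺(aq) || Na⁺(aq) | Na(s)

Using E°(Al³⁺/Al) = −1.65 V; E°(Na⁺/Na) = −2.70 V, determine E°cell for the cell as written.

−1.05 V

By convention the left-hand electrode in cell notation is the anode (oxidation) and the right-hand electrode is the cathode (reduction).
E°cell = E°(right) − E°(left) = −2.70 − (−1.65) = −1.05 V.
The negative sign shows that, as written, the cell would require an external voltage to drive the reaction.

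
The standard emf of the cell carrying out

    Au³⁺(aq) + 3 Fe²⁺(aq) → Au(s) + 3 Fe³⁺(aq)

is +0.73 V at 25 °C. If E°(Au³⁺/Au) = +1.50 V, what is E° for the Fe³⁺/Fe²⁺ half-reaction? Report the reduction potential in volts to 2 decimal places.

+0.77 V

In the reaction as written the Au³⁺/Au couple is reduced (cathode) and Fe³⁺/Fe²⁺ is oxidized (anode), so E°cell = E°(Au³⁺/Au) − E°(Fe³⁺/Fe²⁺).
E°(Fe³⁺/Fe²⁺) = E°(cathode) − E°cell = +1.50 − (+0.73) = +0.77 V.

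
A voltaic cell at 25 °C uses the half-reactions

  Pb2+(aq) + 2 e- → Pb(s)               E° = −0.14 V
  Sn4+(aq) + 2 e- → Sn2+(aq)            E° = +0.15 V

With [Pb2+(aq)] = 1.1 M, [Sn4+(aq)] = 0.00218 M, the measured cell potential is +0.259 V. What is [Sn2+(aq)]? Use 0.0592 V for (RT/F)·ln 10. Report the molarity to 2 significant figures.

Sn⁴⁺/Sn²⁺ is the cathode (higher E°); E°cell = +0.15 − (−0.14) = +0.29 V with n = 2.
Since E = E° − (0.0592/n)·log Q, log Q = n(E° − E)/0.0592 = 1.047.
The balanced reaction is Sn4+(aq) + Pb(s) → Sn2+(aq) + Pb2+(aq), so Q = ([Sn2+(aq)]·[Pb2+(aq)]) / [Sn4+(aq)].
Isolating [Sn2+(aq)] in Q = 10^{1.047} yields log [Sn2+(aq)] = −1.656, i.e. 0.022 M.

0.022 M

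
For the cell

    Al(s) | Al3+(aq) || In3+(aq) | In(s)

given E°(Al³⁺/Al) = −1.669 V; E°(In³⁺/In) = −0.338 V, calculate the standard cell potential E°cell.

+1.331 V

By convention the left-hand electrode in cell notation is the anode (oxidation) and the right-hand electrode is the cathode (reduction).
E°cell = E°(right) − E°(left) = −0.338 − (−1.669) = +1.331 V.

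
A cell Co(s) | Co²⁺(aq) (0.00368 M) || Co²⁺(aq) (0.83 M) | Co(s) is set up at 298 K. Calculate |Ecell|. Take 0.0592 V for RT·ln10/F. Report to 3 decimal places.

For a concentration cell E°cell = 0, since both electrodes use the same couple.
The compartment with the higher Co²⁺(aq) concentration (0.83 M) acts as the cathode; ions are reduced there and produced at the dilute (0.00368 M) anode.
With n = 2, Ecell = −(0.0592/2)·log([dilute]/[conc]) = −(0.0592/2)·log(0.00368/0.83) = +0.070 V.

0.070 V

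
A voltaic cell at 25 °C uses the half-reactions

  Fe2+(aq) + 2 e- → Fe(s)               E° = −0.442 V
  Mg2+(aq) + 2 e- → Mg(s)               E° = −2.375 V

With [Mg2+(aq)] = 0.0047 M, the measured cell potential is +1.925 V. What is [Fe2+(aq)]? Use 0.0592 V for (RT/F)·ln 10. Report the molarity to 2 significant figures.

0.0025 M

With Fe²⁺/Fe at the cathode and Mg²⁺/Mg at the anode, E°cell = −0.442 − (−2.375) = +1.933 V (n = 2).
From the Nernst equation, log Q = n(E° − E)/0.0592 = 2·(+1.933 − (+1.925))/0.0592 = 0.270.
The balanced reaction is Fe2+(aq) + Mg(s) → Fe(s) + Mg2+(aq), so Q = [Mg2+(aq)] / [Fe2+(aq)].
Substituting the known concentrations and solving, log [Fe2+(aq)] = −2.598 and [Fe2+(aq)] = 0.0025 M.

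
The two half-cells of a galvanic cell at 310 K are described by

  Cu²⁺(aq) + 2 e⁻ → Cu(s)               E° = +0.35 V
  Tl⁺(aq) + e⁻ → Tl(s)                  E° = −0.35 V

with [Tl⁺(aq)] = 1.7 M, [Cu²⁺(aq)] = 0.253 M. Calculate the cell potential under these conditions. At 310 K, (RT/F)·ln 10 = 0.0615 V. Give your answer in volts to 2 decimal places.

+0.67 V

The Cu²⁺/Cu couple has the more positive E°, so it is the cathode; Tl⁺/Tl is the anode.
E°cell = +0.35 − (−0.35) = +0.70 V, with n = 2 electrons transferred.
Balancing gives Cu²⁺(aq) + 2 Tl(s) → Cu(s) + 2 Tl⁺(aq); hence Q = [Tl⁺(aq)]^2 / [Cu²⁺(aq)] = 11.4 (log Q = 1.058).
By the Nernst equation, E = +0.70 − (0.0615/2)·(1.058) = +0.67 V.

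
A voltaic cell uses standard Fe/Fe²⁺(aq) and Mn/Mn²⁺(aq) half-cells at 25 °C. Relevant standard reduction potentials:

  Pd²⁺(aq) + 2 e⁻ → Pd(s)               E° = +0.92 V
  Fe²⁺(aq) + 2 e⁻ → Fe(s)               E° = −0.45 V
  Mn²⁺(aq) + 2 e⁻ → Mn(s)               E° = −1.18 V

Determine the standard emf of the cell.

Of the two couples in this cell, the one with the more positive reduction potential is reduced at the cathode: here that is Fe²⁺/Fe (−0.45 V); Mn²⁺/Mn (−1.18 V) is the anode.
E°cell = E°(cathode) − E°(anode) = −0.45 − (−1.18) = +0.73 V.

+0.73 V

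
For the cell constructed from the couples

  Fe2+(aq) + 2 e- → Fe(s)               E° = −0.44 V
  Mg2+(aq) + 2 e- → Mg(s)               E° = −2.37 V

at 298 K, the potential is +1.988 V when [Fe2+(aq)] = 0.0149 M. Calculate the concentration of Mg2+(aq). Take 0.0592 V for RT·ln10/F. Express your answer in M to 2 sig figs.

With Fe²⁺/Fe at the cathode and Mg²⁺/Mg at the anode, E°cell = −0.44 − (−2.37) = +1.93 V (n = 2).
From the Nernst equation, log Q = n(E° − E)/0.0592 = 2·(+1.93 − (+1.988))/0.0592 = −1.959.
The balanced reaction is Fe2+(aq) + Mg(s) → Fe(s) + Mg2+(aq), so Q = [Mg2+(aq)] / [Fe2+(aq)].
Substituting the known concentrations and solving, log [Mg2+(aq)] = −3.786 and [Mg2+(aq)] = 0.00016 M.

0.00016 M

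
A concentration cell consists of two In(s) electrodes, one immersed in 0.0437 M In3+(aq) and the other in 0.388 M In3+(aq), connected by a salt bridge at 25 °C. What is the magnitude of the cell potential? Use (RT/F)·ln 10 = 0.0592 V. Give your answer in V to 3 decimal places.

0.019 V

For a concentration cell E°cell = 0, since both electrodes use the same couple.
The compartment with the higher In3+(aq) concentration (0.388 M) acts as the cathode; ions are reduced there and produced at the dilute (0.0437 M) anode.
With n = 3, Ecell = −(0.0592/3)·log([dilute]/[conc]) = −(0.0592/3)·log(0.0437/0.388) = +0.019 V.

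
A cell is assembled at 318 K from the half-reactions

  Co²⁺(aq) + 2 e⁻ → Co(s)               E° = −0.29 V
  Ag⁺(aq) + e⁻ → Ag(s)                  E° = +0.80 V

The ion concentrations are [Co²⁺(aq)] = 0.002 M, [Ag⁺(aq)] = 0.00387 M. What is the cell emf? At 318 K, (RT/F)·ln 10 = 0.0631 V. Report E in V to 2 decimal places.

+1.02 V

The Ag⁺/Ag couple has the more positive E°, so it is the cathode; Co²⁺/Co is the anode.
The standard potential is +0.80 − (−0.29) = +1.09 V and the balanced reaction transfers n = 2 electrons.
Balancing gives 2 Ag⁺(aq) + Co(s) → 2 Ag(s) + Co²⁺(aq); hence Q = [Co²⁺(aq)] / [Ag⁺(aq)]^2 = 134 (log Q = 2.126).
By the Nernst equation, E = +1.09 − (0.0631/2)·(2.126) = +1.02 V.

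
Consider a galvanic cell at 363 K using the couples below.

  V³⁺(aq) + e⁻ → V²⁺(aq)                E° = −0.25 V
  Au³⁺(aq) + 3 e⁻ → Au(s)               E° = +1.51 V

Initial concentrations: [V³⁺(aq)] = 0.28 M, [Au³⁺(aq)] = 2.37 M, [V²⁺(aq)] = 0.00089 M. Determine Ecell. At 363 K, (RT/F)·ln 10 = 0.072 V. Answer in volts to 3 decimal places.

Au³⁺/Au is reduced (cathode, E° = +1.51 V) and V³⁺/V²⁺ is oxidized (anode).
E°cell = E°cat − E°an = +1.51 − (−0.25) = +1.76 V; n = 3.
The balanced reaction is Au³⁺(aq) + 3 V²⁺(aq) → Au(s) + 3 V³⁺(aq), so Q = [V³⁺(aq)]^3 / ([Au³⁺(aq)]·[V²⁺(aq)]^3) = 1.31×10^7 and log Q = 7.119.
E = E° − (0.072/n)·log Q = +1.76 − (0.072/3)(7.119) = +1.589 V.

+1.589 V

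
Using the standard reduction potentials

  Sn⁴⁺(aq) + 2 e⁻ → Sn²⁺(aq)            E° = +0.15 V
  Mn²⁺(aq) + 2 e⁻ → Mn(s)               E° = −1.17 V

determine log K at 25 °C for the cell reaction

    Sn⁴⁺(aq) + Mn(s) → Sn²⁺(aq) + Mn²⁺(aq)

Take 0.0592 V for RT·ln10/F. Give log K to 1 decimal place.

log K = 44.6

The Sn⁴⁺/Sn²⁺ couple is reduced (cathode); E°cell = +0.15 − (−1.17) = +1.32 V with n = 2.
At equilibrium E = 0, so log K = nE°cell / 0.0592 = (2)(+1.32) / 0.0592 = 44.6.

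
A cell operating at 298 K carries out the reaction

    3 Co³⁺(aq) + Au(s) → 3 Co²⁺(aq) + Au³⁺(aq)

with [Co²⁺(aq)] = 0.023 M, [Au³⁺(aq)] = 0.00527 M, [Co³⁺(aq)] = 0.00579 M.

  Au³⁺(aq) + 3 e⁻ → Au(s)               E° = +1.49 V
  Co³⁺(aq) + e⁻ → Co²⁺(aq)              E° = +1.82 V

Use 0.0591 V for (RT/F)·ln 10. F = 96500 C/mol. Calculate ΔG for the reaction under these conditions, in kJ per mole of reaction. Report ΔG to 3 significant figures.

−98.3 kJ/mol

E°cell = +1.82 − (+1.49) = +0.33 V; the balanced reaction transfers n = 3 electrons.
The reaction quotient is ([Co²⁺(aq)]^3·[Au³⁺(aq)]) / [Co³⁺(aq)]^3 = 0.33; by Nernst, E = +0.33 − (0.0591/3)(−0.481) = +0.3395 V.
ΔG = −nFE = −(3)(96500)(+0.3395) J/mol = −98.3 kJ/mol.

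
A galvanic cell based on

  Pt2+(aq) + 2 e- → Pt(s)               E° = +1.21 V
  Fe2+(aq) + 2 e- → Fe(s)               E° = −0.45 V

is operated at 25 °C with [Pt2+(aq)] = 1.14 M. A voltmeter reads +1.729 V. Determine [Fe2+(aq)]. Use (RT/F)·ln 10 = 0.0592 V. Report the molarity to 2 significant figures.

0.0053 M

The Pt²⁺/Pt couple has the larger reduction potential, so it is the cathode: E°cell = +1.21 − (−0.45) = +1.66 V and n = 2.
Since E = E° − (0.0592/n)·log Q, log Q = n(E° − E)/0.0592 = −2.331.
Balancing electrons gives Pt2+(aq) + Fe(s) → Pt(s) + Fe2+(aq); thus Q = [Fe2+(aq)] / [Pt2+(aq)].
Solving for the unknown gives log [Fe2+(aq)] = −2.274, so [Fe2+(aq)] ≈ 0.0053 M.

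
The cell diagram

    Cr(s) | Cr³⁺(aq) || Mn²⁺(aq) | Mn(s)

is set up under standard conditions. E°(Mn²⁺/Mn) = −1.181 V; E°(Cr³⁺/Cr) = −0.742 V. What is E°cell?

By convention the left-hand electrode in cell notation is the anode (oxidation) and the right-hand electrode is the cathode (reduction).
E°cell = E°(right) − E°(left) = −1.181 − (−0.742) = −0.439 V.
The negative sign shows that, as written, the cell would require an external voltage to drive the reaction.

−0.439 V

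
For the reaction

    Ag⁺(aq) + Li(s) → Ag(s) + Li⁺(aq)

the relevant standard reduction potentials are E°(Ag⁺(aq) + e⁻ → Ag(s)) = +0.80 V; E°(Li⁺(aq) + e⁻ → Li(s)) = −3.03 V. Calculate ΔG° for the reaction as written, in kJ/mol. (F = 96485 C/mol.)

−370 kJ/mol

In the reaction as written Ag⁺(aq) is reduced, so the Ag⁺/Ag couple is the cathode and Li⁺/Li is the anode.
E°cell = +0.80 − (−3.03) = +3.83 V; balancing electrons gives n = 1.
ΔG° = −nFE°cell = −(1)(96485)(+3.83) J/mol = −370 kJ/mol.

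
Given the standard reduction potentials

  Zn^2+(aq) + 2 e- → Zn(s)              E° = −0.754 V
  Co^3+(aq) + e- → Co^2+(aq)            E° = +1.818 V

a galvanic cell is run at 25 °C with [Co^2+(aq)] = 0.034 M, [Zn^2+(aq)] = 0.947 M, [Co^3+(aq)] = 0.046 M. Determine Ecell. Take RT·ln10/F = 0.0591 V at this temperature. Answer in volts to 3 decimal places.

The Co³⁺/Co²⁺ couple has the more positive E°, so it is the cathode; Zn²⁺/Zn is the anode.
The standard potential is +1.818 − (−0.754) = +2.572 V and the balanced reaction transfers n = 2 electrons.
Balancing gives 2 Co^3+(aq) + Zn(s) → 2 Co^2+(aq) + Zn^2+(aq); hence Q = ([Co^2+(aq)]^2·[Zn^2+(aq)]) / [Co^3+(aq)]^2 = 0.517 (log Q = −0.286).
Applying E = E° − (RT ln10/nF)·log Q gives +2.572 − (0.0591/2)(−0.286) = +2.580 V.

+2.580 V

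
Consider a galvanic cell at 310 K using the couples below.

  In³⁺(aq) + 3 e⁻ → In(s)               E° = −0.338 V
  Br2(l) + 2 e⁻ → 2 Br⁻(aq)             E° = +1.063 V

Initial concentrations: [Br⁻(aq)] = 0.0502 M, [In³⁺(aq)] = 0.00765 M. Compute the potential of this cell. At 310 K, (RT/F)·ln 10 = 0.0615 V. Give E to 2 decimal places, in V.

Br₂/Br⁻ is reduced (cathode, E° = +1.063 V) and In³⁺/In is oxidized (anode).
E°cell = E°cat − E°an = +1.063 − (−0.338) = +1.401 V; n = 6.
The balanced reaction is 3 Br2(l) + 2 In(s) → 6 Br⁻(aq) + 2 In³⁺(aq), so Q = [Br⁻(aq)]^6·[In³⁺(aq)]^2 = 9.37×10^−13 and log Q = −12.028.
Applying E = E° − (RT ln10/nF)·log Q gives +1.401 − (0.0615/6)(−12.028) = +1.52 V.

+1.52 V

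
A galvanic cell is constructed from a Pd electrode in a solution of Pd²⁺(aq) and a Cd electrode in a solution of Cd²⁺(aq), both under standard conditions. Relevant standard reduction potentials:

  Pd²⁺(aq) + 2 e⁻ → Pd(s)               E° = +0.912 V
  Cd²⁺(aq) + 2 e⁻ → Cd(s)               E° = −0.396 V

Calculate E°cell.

+1.308 V

Of the two couples in this cell, the one with the more positive reduction potential is reduced at the cathode: here that is Pd²⁺/Pd (+0.912 V); Cd²⁺/Cd (−0.396 V) is the anode.
E°cell = E°(cathode) − E°(anode) = +0.912 − (−0.396) = +1.308 V.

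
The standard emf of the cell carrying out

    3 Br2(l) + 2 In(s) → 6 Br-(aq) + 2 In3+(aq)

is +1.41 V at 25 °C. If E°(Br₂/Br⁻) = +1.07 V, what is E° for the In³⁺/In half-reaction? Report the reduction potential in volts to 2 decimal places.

In the reaction as written the Br₂/Br⁻ couple is reduced (cathode) and In³⁺/In is oxidized (anode), so E°cell = E°(Br₂/Br⁻) − E°(In³⁺/In).
E°(In³⁺/In) = E°(cathode) − E°cell = +1.07 − (+1.41) = −0.34 V.

−0.34 V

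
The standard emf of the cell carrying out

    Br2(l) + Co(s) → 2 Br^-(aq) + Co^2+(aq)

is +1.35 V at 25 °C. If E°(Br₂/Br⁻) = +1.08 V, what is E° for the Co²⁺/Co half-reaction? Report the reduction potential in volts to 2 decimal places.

In the reaction as written the Br₂/Br⁻ couple is reduced (cathode) and Co²⁺/Co is oxidized (anode), so E°cell = E°(Br₂/Br⁻) − E°(Co²⁺/Co).
E°(Co²⁺/Co) = E°(cathode) − E°cell = +1.08 − (+1.35) = −0.27 V.

−0.27 V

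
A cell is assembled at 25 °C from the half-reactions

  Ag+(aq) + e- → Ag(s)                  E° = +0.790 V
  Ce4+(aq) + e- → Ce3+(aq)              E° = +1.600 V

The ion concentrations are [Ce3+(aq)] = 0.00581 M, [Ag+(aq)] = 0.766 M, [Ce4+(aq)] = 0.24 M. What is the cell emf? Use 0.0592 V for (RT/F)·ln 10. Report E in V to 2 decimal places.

The Ce⁴⁺/Ce³⁺ couple has the more positive E°, so it is the cathode; Ag⁺/Ag is the anode.
The standard potential is +1.600 − (+0.790) = +0.810 V and the balanced reaction transfers n = 1 electron.
Balancing gives Ce4+(aq) + Ag(s) → Ce3+(aq) + Ag+(aq); hence Q = ([Ce3+(aq)]·[Ag+(aq)]) / [Ce4+(aq)] = 0.0185 (log Q = −1.732).
Applying E = E° − (RT ln10/nF)·log Q gives +0.810 − (0.0592/1)(−1.732) = +0.91 V.

+0.91 V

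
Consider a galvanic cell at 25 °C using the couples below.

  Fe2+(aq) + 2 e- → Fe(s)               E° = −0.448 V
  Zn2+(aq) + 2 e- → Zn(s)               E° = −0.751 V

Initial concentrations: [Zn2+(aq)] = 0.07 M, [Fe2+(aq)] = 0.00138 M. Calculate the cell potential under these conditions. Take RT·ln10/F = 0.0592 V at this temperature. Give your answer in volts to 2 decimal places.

Since E°(Fe²⁺/Fe) > E°(Zn²⁺/Zn), Fe²⁺/Fe serves as the cathode.
The standard potential is −0.448 − (−0.751) = +0.303 V and the balanced reaction transfers n = 2 electrons.
For the overall reaction Fe2+(aq) + Zn(s) → Fe(s) + Zn2+(aq), Q = [Zn2+(aq)] / [Fe2+(aq)] = 50.7, giving log Q = 1.705.
E = E° − (0.0592/n)·log Q = +0.303 − (0.0592/2)(1.705) = +0.25 V.

+0.25 V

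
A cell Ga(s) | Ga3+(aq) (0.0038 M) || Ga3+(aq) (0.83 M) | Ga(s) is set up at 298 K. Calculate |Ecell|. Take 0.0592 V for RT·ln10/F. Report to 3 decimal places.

For a concentration cell E°cell = 0, since both electrodes use the same couple.
The compartment with the higher Ga3+(aq) concentration (0.83 M) acts as the cathode; ions are reduced there and produced at the dilute (0.0038 M) anode.
With n = 3, Ecell = −(0.0592/3)·log([dilute]/[conc]) = −(0.0592/3)·log(0.0038/0.83) = +0.046 V.

0.046 V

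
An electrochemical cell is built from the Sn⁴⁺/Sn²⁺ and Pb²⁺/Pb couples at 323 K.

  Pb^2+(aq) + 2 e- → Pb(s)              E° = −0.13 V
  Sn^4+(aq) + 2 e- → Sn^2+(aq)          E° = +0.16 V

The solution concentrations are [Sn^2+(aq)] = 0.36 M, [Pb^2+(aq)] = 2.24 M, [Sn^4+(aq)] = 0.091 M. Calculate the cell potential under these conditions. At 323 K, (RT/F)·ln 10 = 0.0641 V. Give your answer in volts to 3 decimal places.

+0.260 V

Sn⁴⁺/Sn²⁺ is reduced (cathode, E° = +0.16 V) and Pb²⁺/Pb is oxidized (anode).
E°cell = +0.16 − (−0.13) = +0.29 V, with n = 2 electrons transferred.
For the overall reaction Sn^4+(aq) + Pb(s) → Sn^2+(aq) + Pb^2+(aq), Q = ([Sn^2+(aq)]·[Pb^2+(aq)]) / [Sn^4+(aq)] = 8.86, giving log Q = 0.948.
By the Nernst equation, E = +0.29 − (0.0641/2)·(0.948) = +0.260 V.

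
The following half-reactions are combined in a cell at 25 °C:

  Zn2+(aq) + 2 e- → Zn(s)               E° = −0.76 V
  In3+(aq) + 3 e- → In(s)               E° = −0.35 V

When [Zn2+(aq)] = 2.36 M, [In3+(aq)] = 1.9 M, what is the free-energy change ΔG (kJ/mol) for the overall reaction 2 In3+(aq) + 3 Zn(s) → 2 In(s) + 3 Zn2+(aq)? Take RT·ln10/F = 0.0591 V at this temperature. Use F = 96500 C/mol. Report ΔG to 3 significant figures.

With In³⁺/In reduced at the cathode, E°cell = −0.35 − (−0.76) = +0.41 V and n = 6.
Q = [Zn2+(aq)]^3 / [In3+(aq)]^2 = 3.64, so log Q = 0.561 and E = +0.41 − (0.0591/6)(0.561) = +0.4045 V.
ΔG = −nFE = −(6)(96500)(+0.4045) J/mol = −234 kJ/mol.

−234 kJ/mol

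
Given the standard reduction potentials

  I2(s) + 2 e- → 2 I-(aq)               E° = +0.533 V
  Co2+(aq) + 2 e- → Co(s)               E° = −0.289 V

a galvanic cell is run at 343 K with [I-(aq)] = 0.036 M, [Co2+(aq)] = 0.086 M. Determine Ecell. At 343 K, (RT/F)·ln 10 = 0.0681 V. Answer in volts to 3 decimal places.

+0.957 V

The I₂/I⁻ couple has the more positive E°, so it is the cathode; Co²⁺/Co is the anode.
E°cell = +0.533 − (−0.289) = +0.822 V, with n = 2 electrons transferred.
The balanced reaction is I2(s) + Co(s) → 2 I-(aq) + Co2+(aq), so Q = [I-(aq)]^2·[Co2+(aq)] = 0.000111 and log Q = −3.953.
E = E° − (0.0681/n)·log Q = +0.822 − (0.0681/2)(−3.953) = +0.957 V.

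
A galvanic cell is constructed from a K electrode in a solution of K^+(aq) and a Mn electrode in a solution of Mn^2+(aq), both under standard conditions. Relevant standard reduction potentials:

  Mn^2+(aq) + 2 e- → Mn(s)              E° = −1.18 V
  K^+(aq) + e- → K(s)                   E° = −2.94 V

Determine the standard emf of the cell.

+1.76 V

Of the two couples in this cell, the one with the more positive reduction potential is reduced at the cathode: here that is Mn²⁺/Mn (−1.18 V); K⁺/K (−2.94 V) is the anode.
E°cell = E°(cathode) − E°(anode) = −1.18 − (−2.94) = +1.76 V.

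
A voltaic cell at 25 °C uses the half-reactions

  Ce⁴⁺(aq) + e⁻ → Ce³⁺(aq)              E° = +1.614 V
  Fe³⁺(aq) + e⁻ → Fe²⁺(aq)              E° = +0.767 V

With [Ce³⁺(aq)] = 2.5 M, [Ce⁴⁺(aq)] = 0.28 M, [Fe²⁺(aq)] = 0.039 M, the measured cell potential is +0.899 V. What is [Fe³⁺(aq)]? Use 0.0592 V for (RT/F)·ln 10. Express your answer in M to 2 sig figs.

The Ce⁴⁺/Ce³⁺ couple has the larger reduction potential, so it is the cathode: E°cell = +1.614 − (+0.767) = +0.847 V and n = 1.
From the Nernst equation, log Q = n(E° − E)/0.0592 = 1·(+0.847 − (+0.899))/0.0592 = −0.878.
For Ce⁴⁺(aq) + Fe²⁺(aq) → Ce³⁺(aq) + Fe³⁺(aq), the reaction quotient is Q = ([Ce³⁺(aq)]·[Fe³⁺(aq)]) / ([Ce⁴⁺(aq)]·[Fe²⁺(aq)]).
Solving for the unknown gives log [Fe³⁺(aq)] = −3.238, so [Fe³⁺(aq)] ≈ 0.00058 M.

0.00058 M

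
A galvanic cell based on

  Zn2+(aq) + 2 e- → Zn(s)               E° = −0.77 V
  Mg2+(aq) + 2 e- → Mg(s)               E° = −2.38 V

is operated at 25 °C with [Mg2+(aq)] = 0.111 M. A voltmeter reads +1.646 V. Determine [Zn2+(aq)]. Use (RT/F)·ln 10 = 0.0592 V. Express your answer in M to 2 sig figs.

1.8 M

Zn²⁺/Zn is the cathode (higher E°); E°cell = −0.77 − (−2.38) = +1.61 V with n = 2.
Rearranging E = E° − (0.0592/n)·log Q gives log Q = 2(+1.61 − (+1.646))/0.0592 = −1.216.
The balanced reaction is Zn2+(aq) + Mg(s) → Zn(s) + Mg2+(aq), so Q = [Mg2+(aq)] / [Zn2+(aq)].
Substituting the known concentrations and solving, log [Zn2+(aq)] = 0.261 and [Zn2+(aq)] = 1.8 M.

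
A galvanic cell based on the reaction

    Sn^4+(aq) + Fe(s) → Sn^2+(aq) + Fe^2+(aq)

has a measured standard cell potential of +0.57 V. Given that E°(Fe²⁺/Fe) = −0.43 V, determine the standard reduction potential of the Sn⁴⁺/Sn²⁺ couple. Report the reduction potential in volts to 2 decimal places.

In the reaction as written the Sn⁴⁺/Sn²⁺ couple is reduced (cathode) and Fe²⁺/Fe is oxidized (anode), so E°cell = E°(Sn⁴⁺/Sn²⁺) − E°(Fe²⁺/Fe).
E°(Sn⁴⁺/Sn²⁺) = E°cell + E°(anode) = +0.57 + (−0.43) = +0.14 V.

+0.14 V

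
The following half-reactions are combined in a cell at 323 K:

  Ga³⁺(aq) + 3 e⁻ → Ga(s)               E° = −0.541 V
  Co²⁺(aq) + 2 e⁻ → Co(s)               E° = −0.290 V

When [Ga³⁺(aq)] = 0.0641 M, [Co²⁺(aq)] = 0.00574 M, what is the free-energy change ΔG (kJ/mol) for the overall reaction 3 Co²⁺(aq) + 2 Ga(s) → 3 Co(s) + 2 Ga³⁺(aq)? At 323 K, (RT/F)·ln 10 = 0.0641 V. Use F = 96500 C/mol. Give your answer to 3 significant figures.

E°cell = −0.290 − (−0.541) = +0.251 V; the balanced reaction transfers n = 6 electrons.
Q = [Ga³⁺(aq)]^2 / [Co²⁺(aq)]^3 = 2.17×10^4, so log Q = 4.337 and E = +0.251 − (0.0641/6)(4.337) = +0.2047 V.
Then ΔG = −nFE = −6 × 96500 × +0.2047 J/mol = −119 kJ/mol.

−119 kJ/mol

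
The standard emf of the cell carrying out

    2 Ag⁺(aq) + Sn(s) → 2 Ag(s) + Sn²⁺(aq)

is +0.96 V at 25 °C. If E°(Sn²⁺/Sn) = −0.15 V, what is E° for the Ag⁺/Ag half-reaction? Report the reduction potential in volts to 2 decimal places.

+0.81 V

In the reaction as written the Ag⁺/Ag couple is reduced (cathode) and Sn²⁺/Sn is oxidized (anode), so E°cell = E°(Ag⁺/Ag) − E°(Sn²⁺/Sn).
E°(Ag⁺/Ag) = E°cell + E°(anode) = +0.96 + (−0.15) = +0.81 V.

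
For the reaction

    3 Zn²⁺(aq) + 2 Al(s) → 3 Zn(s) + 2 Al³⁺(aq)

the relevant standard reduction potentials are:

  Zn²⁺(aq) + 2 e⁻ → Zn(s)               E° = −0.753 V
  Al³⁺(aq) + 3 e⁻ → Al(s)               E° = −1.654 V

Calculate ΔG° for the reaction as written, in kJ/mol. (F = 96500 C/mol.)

−522 kJ/mol

In the reaction as written Zn²⁺(aq) is reduced, so the Zn²⁺/Zn couple is the cathode and Al³⁺/Al is the anode.
E°cell = −0.753 − (−1.654) = +0.901 V; balancing electrons gives n = 6.
ΔG° = −nFE°cell = −(6)(96500)(+0.901) J/mol = −522 kJ/mol.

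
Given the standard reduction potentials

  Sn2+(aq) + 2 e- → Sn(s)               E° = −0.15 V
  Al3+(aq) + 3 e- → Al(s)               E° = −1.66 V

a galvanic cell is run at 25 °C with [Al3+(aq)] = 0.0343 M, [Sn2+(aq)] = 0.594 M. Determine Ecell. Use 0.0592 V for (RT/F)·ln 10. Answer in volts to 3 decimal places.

+1.532 V

Since E°(Sn²⁺/Sn) > E°(Al³⁺/Al), Sn²⁺/Sn serves as the cathode.
The standard potential is −0.15 − (−1.66) = +1.51 V and the balanced reaction transfers n = 6 electrons.
For the overall reaction 3 Sn2+(aq) + 2 Al(s) → 3 Sn(s) + 2 Al3+(aq), Q = [Al3+(aq)]^2 / [Sn2+(aq)]^3 = 0.00561, giving log Q = −2.251.
By the Nernst equation, E = +1.51 − (0.0592/6)·(−2.251) = +1.532 V.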